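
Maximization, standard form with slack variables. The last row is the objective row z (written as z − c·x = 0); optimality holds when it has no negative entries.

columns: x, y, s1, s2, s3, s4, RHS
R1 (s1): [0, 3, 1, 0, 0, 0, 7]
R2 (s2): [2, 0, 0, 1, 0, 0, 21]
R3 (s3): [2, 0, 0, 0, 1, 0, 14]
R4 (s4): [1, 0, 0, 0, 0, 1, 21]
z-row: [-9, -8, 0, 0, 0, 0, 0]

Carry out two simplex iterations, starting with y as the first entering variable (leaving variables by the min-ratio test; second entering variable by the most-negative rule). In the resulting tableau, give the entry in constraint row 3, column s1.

Ratio test on column y — row 1: 7/3 = 7/3; row 2: entry 0 ≤ 0; row 3: entry 0 ≤ 0; row 4: entry 0 ≤ 0. Minimum is 7/3 at row 1 (s1 leaves); pivot element 3.
Divide row 1 by 3; eliminate column y from the other rows.
Second iteration: most negative z-row entry is -9 in column x, so x enters.
Ratio test on column x — row 1: entry 0 ≤ 0; row 2: 21/2 = 21/2; row 3: 14/2 = 7; row 4: 21/1 = 21. Minimum is 7 at row 3 (s3 leaves); pivot element 2.
Divide row 3 by 2; eliminate column x from the other rows.
After both pivots, the entry at constraint row 3, column s1 is 0.

0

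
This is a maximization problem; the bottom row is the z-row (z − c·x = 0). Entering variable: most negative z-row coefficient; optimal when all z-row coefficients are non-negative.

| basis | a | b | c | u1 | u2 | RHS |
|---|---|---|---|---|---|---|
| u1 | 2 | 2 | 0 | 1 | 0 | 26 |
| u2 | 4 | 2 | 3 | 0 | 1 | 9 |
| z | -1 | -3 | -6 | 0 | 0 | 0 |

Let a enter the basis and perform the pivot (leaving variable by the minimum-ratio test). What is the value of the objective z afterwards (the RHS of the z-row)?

9/4

Ratio test on column a — row 1: 26/2 = 13; row 2: 9/4 = 9/4. Minimum is 9/4 at row 2 (u2 leaves); pivot element 4.
Pivot on row 2; the z-row RHS becomes 0 − (-1)·(9/4) = 9/4.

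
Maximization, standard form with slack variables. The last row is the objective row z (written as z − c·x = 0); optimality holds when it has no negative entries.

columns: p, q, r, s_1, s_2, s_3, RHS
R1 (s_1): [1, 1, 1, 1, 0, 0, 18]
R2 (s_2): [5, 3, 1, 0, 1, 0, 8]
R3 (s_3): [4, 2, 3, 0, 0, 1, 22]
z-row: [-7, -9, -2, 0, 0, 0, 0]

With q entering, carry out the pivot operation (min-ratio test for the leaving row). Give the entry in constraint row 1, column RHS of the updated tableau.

Ratio test on column q — row 1: 18/1 = 18; row 2: 8/3 = 8/3; row 3: 22/2 = 11. Minimum is 8/3 at row 2 (s_2 leaves); pivot element 3.
Divide row 2 by 3; eliminate column q from the other rows.
Row 1 update in column RHS: 18 − 1·(8/3) = 46/3.

46/3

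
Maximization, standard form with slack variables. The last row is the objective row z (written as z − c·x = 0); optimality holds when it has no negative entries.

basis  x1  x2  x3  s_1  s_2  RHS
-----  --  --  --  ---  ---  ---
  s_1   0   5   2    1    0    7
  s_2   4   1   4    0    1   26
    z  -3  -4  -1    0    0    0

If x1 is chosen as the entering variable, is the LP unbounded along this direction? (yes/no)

Column x1 has positive entries in row(s) 2, so the ratio test bounds it — not unbounded.

no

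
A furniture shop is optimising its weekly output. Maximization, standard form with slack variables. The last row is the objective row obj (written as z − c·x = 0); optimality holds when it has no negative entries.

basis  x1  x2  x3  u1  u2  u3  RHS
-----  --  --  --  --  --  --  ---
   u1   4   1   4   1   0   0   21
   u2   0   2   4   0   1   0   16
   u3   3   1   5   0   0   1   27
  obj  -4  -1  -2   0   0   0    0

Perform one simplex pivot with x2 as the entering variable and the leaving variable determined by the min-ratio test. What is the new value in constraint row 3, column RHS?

19

Ratio test on column x2 — row 1: 21/1 = 21; row 2: 16/2 = 8; row 3: 27/1 = 27. Minimum is 8 at row 2 (u2 leaves); pivot element 2.
Divide row 2 by 2; eliminate column x2 from the other rows.
Row 3 update in column RHS: 27 − 1·8 = 19.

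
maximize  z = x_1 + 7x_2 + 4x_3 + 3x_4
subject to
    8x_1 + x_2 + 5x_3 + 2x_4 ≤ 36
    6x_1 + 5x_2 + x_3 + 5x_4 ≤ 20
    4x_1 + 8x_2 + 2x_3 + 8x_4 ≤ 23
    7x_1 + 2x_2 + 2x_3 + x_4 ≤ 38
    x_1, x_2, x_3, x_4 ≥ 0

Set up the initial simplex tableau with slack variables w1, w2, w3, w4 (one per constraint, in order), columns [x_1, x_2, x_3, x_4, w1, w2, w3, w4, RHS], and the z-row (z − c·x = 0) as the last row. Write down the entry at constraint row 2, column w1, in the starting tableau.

Slack w1 belongs to constraint 1; its column is the unit vector e_1, so the entry in row 2 is 0.

0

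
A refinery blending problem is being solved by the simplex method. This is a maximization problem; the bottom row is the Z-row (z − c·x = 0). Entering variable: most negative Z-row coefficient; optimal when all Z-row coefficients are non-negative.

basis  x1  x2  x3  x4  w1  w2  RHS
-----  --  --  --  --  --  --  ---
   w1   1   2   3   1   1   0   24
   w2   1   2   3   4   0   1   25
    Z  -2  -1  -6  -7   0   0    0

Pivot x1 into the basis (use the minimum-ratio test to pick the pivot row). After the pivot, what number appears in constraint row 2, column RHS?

Ratio test on column x1 — row 1: 24/1 = 24; row 2: 25/1 = 25. Minimum is 24 at row 1 (w1 leaves); pivot element 1.
Divide row 1 by 1; eliminate column x1 from the other rows.
Row 2 update in column RHS: 25 − 1·24 = 1.

1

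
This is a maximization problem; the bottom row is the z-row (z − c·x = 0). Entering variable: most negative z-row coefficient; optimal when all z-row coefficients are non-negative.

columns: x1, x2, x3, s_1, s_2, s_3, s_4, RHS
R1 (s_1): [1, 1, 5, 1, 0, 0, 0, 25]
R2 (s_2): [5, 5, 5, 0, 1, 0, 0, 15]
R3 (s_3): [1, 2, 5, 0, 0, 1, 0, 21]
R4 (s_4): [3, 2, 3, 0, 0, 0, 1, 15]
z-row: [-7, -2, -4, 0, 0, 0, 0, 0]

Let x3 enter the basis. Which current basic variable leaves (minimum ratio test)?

Column x3 entries and ratios — s_1: 25/5 = 5; s_2: 15/5 = 3; s_3: 21/5 = 21/5; s_4: 15/3 = 5.
Smallest ratio is 3 in the row of s_2, so s_2 leaves.

s_2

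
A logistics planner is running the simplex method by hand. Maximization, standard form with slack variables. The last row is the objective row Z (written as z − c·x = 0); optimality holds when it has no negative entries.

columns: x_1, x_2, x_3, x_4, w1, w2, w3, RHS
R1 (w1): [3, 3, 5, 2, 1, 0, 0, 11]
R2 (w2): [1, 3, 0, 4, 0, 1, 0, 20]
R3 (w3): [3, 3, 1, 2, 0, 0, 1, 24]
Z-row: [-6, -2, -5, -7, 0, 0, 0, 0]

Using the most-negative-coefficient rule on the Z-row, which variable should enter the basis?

Negative Z-row entries: x_1: -6, x_2: -2, x_3: -5, x_4: -7.
The most negative is -7 in column x_4, so x_4 enters.

x_4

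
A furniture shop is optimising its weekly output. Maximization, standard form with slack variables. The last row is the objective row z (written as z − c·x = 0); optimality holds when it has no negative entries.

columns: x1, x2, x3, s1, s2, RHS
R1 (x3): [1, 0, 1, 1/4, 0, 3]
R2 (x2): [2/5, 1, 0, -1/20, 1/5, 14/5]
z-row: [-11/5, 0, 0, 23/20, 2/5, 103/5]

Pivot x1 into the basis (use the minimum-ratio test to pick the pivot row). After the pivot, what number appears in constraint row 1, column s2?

Ratio test on column x1 — row 1: 3/1 = 3; row 2: (14/5)/(2/5) = 7. Minimum is 3 at row 1 (x3 leaves); pivot element 1.
Divide row 1 by 1; eliminate column x1 from the other rows.
In the new row 1, the s2 entry is the old entry divided by the pivot: 0/1 = 0.

0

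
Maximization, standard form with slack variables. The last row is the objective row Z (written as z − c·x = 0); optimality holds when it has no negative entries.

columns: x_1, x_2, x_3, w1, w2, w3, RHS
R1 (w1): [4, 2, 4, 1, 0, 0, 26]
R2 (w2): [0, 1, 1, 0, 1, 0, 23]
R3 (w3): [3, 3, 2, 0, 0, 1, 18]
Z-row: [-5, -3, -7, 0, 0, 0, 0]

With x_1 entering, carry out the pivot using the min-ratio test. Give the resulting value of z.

Ratio test on column x_1 — row 1: 26/4 = 13/2; row 2: entry 0 ≤ 0; row 3: 18/3 = 6. Minimum is 6 at row 3 (w3 leaves); pivot element 3.
Pivot on row 3; the Z-row RHS becomes 0 − (-5)·6 = 30.

30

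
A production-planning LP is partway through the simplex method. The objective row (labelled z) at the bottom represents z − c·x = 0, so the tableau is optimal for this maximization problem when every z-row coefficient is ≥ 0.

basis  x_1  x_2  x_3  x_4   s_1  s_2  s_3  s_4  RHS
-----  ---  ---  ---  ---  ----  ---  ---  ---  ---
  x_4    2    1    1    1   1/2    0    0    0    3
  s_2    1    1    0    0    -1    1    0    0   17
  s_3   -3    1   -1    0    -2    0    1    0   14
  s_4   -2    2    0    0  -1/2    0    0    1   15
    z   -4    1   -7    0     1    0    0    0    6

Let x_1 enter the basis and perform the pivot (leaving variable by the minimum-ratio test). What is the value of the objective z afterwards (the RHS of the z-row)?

12

Ratio test on column x_1 — row 1: 3/2 = 3/2; row 2: 17/1 = 17; row 3: entry -3 ≤ 0; row 4: entry -2 ≤ 0. Minimum is 3/2 at row 1 (x_4 leaves); pivot element 2.
Pivot on row 1; the z-row RHS becomes 6 − (-4)·(3/2) = 12.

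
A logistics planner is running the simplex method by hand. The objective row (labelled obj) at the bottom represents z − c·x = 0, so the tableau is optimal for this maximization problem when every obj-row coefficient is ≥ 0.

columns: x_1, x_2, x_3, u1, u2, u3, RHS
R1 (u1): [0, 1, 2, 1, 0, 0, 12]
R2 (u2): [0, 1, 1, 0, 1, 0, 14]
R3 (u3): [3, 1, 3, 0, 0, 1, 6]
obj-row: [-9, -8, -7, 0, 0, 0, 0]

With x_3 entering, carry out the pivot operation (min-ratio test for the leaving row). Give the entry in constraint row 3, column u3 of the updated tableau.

Ratio test on column x_3 — row 1: 12/2 = 6; row 2: 14/1 = 14; row 3: 6/3 = 2. Minimum is 2 at row 3 (u3 leaves); pivot element 3.
Divide row 3 by 3; eliminate column x_3 from the other rows.
In the new row 3, the u3 entry is the old entry divided by the pivot: 1/3 = 1/3.

1/3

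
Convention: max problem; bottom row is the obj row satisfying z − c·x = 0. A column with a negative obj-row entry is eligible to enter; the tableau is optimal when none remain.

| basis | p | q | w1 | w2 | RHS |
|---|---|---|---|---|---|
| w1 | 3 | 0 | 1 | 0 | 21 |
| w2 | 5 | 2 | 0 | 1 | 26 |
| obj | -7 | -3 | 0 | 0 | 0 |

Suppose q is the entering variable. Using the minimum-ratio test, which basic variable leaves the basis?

w2

Column q entries and ratios — w1: 0 ≤ 0, skip; w2: 26/2 = 13.
Smallest ratio is 13 in the row of w2, so w2 leaves.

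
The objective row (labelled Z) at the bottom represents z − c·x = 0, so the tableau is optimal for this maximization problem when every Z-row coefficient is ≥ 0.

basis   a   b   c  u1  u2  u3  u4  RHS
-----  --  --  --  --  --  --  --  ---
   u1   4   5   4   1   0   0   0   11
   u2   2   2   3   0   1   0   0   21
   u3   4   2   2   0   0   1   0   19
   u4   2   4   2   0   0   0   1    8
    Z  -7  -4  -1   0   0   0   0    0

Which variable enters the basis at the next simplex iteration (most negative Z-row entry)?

Negative Z-row entries: a: -7, b: -4, c: -1.
The most negative is -7 in column a, so a enters.

a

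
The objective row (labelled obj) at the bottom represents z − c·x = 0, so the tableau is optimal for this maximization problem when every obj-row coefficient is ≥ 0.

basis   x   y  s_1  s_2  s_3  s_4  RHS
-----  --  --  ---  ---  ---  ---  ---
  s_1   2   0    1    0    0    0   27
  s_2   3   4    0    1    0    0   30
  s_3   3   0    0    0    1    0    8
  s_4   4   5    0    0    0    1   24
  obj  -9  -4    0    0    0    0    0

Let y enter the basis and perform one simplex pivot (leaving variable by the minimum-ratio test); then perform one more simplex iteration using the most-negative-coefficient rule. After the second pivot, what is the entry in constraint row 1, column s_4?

Ratio test on column y — row 1: entry 0 ≤ 0; row 2: 30/4 = 15/2; row 3: entry 0 ≤ 0; row 4: 24/5 = 24/5. Minimum is 24/5 at row 4 (s_4 leaves); pivot element 5.
Divide row 4 by 5; eliminate column y from the other rows.
Second iteration: most negative obj-row entry is -29/5 in column x, so x enters.
Ratio test on column x — row 1: 27/2 = 27/2; row 2: entry -1/5 ≤ 0; row 3: 8/3 = 8/3; row 4: (24/5)/(4/5) = 6. Minimum is 8/3 at row 3 (s_3 leaves); pivot element 3.
Divide row 3 by 3; eliminate column x from the other rows.
After both pivots, the entry at constraint row 1, column s_4 is 0.

0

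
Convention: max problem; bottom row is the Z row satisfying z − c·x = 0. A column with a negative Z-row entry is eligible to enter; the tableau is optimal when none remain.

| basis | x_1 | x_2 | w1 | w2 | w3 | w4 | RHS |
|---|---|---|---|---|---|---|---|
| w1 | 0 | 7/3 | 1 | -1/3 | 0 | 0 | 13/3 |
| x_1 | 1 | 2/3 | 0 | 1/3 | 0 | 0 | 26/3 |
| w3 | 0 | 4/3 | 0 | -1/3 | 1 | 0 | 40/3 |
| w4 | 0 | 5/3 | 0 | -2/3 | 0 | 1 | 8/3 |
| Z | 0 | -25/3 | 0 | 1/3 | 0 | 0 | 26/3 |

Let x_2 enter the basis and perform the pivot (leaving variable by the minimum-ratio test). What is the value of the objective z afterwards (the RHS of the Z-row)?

22

Ratio test on column x_2 — row 1: (13/3)/(7/3) = 13/7; row 2: (26/3)/(2/3) = 13; row 3: (40/3)/(4/3) = 10; row 4: (8/3)/(5/3) = 8/5. Minimum is 8/5 at row 4 (w4 leaves); pivot element 5/3.
Pivot on row 4; the Z-row RHS becomes 26/3 − (-25/3)·(8/5) = 22.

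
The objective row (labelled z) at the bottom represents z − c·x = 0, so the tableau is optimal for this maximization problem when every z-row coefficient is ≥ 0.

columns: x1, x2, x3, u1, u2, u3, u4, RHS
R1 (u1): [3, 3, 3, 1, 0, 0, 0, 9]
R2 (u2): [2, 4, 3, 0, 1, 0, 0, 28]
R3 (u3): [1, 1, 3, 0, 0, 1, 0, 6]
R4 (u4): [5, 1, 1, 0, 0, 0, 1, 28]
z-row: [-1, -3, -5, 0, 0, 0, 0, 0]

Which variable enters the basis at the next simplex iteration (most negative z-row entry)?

x3

Negative z-row entries: x1: -1, x2: -3, x3: -5.
The most negative is -5 in column x3, so x3 enters.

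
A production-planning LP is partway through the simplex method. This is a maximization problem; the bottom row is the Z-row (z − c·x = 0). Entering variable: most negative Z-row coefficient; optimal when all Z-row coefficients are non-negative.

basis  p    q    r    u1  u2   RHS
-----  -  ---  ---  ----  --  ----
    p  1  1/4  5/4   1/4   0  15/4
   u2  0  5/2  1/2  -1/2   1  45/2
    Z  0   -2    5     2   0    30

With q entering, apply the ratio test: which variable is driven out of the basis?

Column q entries and ratios — p: (15/4)/(1/4) = 15; u2: (45/2)/(5/2) = 9.
Smallest ratio is 9 in the row of u2, so u2 leaves.

u2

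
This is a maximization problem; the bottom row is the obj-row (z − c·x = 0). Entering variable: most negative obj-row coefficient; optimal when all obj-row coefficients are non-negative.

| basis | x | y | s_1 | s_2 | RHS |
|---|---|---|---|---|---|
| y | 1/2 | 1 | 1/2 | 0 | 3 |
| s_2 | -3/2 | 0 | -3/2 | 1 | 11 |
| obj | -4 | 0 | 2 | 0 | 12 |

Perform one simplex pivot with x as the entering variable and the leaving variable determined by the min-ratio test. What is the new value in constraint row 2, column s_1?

0

Ratio test on column x — row 1: 3/(1/2) = 6; row 2: entry -3/2 ≤ 0. Minimum is 6 at row 1 (y leaves); pivot element 1/2.
Divide row 1 by 1/2; eliminate column x from the other rows.
Row 2 update in column s_1: -3/2 − (-3/2)·1 = 0.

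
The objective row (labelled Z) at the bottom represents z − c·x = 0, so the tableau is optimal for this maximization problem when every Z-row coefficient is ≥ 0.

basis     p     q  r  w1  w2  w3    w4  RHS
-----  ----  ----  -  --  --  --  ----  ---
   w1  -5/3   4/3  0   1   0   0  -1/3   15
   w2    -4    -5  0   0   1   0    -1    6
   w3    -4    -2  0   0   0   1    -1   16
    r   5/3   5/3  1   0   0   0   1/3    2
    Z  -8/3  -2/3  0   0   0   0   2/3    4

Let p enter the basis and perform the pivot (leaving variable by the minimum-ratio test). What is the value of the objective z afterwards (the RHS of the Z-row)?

Ratio test on column p — row 1: entry -5/3 ≤ 0; row 2: entry -4 ≤ 0; row 3: entry -4 ≤ 0; row 4: 2/(5/3) = 6/5. Minimum is 6/5 at row 4 (r leaves); pivot element 5/3.
Pivot on row 4; the Z-row RHS becomes 4 − (-8/3)·(6/5) = 36/5.

36/5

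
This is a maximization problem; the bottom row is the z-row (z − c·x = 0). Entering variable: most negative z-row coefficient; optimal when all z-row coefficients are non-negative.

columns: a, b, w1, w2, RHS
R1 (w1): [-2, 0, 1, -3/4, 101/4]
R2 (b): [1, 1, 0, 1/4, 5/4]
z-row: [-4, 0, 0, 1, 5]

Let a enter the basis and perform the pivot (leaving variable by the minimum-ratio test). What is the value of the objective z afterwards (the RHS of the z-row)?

Ratio test on column a — row 1: entry -2 ≤ 0; row 2: (5/4)/1 = 5/4. Minimum is 5/4 at row 2 (b leaves); pivot element 1.
Pivot on row 2; the z-row RHS becomes 5 − (-4)·(5/4) = 10.

10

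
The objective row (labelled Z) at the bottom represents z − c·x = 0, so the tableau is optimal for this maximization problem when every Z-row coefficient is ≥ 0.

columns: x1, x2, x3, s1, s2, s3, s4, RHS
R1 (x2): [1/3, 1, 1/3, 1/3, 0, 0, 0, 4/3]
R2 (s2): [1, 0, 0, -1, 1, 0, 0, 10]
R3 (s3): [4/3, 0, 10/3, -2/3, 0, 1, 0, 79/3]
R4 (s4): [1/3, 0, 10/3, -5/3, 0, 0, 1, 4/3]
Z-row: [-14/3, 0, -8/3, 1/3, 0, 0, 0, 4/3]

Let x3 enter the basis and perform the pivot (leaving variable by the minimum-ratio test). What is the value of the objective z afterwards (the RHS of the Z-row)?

Ratio test on column x3 — row 1: (4/3)/(1/3) = 4; row 2: entry 0 ≤ 0; row 3: (79/3)/(10/3) = 79/10; row 4: (4/3)/(10/3) = 2/5. Minimum is 2/5 at row 4 (s4 leaves); pivot element 10/3.
Pivot on row 4; the Z-row RHS becomes 4/3 − (-8/3)·(2/5) = 12/5.

12/5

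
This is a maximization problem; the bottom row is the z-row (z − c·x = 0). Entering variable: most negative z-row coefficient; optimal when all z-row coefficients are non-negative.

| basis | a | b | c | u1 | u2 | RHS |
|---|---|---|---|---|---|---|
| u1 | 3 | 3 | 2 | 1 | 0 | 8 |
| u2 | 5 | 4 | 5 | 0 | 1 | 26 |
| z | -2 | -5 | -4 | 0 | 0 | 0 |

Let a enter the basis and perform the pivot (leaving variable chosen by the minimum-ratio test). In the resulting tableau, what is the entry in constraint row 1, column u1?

1/3

Ratio test on column a — row 1: 8/3 = 8/3; row 2: 26/5 = 26/5. Minimum is 8/3 at row 1 (u1 leaves); pivot element 3.
Divide row 1 by 3; eliminate column a from the other rows.
In the new row 1, the u1 entry is the old entry divided by the pivot: 1/3 = 1/3.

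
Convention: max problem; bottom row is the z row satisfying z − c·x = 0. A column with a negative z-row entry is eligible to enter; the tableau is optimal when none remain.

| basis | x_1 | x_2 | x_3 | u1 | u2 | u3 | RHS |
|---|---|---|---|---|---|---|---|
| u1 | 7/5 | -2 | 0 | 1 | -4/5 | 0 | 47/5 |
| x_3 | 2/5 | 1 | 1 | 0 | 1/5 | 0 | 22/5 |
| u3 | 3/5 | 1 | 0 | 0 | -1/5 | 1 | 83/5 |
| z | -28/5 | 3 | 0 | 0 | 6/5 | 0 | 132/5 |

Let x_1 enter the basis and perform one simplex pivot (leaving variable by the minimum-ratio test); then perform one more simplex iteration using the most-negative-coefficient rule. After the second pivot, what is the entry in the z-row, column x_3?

35/11

Ratio test on column x_1 — row 1: (47/5)/(7/5) = 47/7; row 2: (22/5)/(2/5) = 11; row 3: (83/5)/(3/5) = 83/3. Minimum is 47/7 at row 1 (u1 leaves); pivot element 7/5.
Divide row 1 by 7/5; eliminate column x_1 from the other rows.
Second iteration: most negative z-row entry is -5 in column x_2, so x_2 enters.
Ratio test on column x_2 — row 1: entry -10/7 ≤ 0; row 2: (12/7)/(11/7) = 12/11; row 3: (88/7)/(13/7) = 88/13. Minimum is 12/11 at row 2 (x_3 leaves); pivot element 11/7.
Divide row 2 by 11/7; eliminate column x_2 from the other rows.
After both pivots, the entry at the z-row, column x_3 is 35/11.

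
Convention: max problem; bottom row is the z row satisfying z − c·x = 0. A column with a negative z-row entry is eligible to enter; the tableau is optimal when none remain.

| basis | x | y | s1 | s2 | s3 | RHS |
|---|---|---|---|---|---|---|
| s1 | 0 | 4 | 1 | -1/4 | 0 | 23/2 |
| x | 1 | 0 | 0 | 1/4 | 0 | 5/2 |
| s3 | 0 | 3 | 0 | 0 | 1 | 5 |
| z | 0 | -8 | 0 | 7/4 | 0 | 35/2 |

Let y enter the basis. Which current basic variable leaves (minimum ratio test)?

s3

Column y entries and ratios — s1: (23/2)/4 = 23/8; x: 0 ≤ 0, skip; s3: 5/3 = 5/3.
Smallest ratio is 5/3 in the row of s3, so s3 leaves.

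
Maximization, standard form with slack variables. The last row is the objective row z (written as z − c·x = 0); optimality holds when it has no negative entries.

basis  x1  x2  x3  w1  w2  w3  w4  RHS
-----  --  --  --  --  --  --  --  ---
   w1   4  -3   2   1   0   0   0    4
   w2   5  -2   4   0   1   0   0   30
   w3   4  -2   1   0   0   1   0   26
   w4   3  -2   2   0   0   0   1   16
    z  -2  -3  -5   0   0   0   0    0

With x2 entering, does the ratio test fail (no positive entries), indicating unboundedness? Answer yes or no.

Every constraint-row entry in column x2 is ≤ 0, so increasing x2 is unbounded.

yes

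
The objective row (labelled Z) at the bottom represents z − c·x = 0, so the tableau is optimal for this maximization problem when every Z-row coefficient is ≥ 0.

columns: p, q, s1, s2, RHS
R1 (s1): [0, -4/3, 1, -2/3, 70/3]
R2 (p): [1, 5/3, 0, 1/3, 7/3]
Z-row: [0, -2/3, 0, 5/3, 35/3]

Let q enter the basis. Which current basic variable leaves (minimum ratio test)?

Column q entries and ratios — s1: -4/3 ≤ 0, skip; p: (7/3)/(5/3) = 7/5.
Smallest ratio is 7/5 in the row of p, so p leaves.

p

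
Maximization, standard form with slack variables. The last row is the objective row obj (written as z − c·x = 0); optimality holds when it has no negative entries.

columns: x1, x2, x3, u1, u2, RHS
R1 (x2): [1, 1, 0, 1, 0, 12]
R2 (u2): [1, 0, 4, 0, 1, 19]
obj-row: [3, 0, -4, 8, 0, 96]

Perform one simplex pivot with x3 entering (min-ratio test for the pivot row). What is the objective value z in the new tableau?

115

Ratio test on column x3 — row 1: entry 0 ≤ 0; row 2: 19/4 = 19/4. Minimum is 19/4 at row 2 (u2 leaves); pivot element 4.
Pivot on row 2; the obj-row RHS becomes 96 − (-4)·(19/4) = 115.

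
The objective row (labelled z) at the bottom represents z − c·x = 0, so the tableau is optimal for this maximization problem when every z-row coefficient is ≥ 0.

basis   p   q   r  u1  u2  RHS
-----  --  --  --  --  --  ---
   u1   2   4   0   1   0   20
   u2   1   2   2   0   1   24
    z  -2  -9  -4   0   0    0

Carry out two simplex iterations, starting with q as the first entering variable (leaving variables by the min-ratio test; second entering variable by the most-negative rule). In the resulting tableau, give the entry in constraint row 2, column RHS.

7

Ratio test on column q — row 1: 20/4 = 5; row 2: 24/2 = 12. Minimum is 5 at row 1 (u1 leaves); pivot element 4.
Divide row 1 by 4; eliminate column q from the other rows.
Second iteration: most negative z-row entry is -4 in column r, so r enters.
Ratio test on column r — row 1: entry 0 ≤ 0; row 2: 14/2 = 7. Minimum is 7 at row 2 (u2 leaves); pivot element 2.
Divide row 2 by 2; eliminate column r from the other rows.
After both pivots, the entry at constraint row 2, column RHS is 7.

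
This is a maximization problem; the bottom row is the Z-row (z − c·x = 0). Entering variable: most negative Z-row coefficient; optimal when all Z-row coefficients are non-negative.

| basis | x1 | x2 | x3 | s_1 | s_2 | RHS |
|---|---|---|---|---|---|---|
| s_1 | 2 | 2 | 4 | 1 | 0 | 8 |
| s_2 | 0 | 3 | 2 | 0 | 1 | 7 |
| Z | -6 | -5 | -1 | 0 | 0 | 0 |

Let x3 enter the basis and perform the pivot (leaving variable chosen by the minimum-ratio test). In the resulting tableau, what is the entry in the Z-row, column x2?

-9/2

Ratio test on column x3 — row 1: 8/4 = 2; row 2: 7/2 = 7/2. Minimum is 2 at row 1 (s_1 leaves); pivot element 4.
Divide row 1 by 4; eliminate column x3 from the other rows.
Z-row update in column x2: -5 − (-1)·(1/2) = -9/2.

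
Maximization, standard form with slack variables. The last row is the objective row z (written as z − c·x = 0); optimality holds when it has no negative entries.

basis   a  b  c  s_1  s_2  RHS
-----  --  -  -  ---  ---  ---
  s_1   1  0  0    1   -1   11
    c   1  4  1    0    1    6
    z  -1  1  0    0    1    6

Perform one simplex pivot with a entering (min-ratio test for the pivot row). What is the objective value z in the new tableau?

Ratio test on column a — row 1: 11/1 = 11; row 2: 6/1 = 6. Minimum is 6 at row 2 (c leaves); pivot element 1.
Pivot on row 2; the z-row RHS becomes 6 − (-1)·6 = 12.

12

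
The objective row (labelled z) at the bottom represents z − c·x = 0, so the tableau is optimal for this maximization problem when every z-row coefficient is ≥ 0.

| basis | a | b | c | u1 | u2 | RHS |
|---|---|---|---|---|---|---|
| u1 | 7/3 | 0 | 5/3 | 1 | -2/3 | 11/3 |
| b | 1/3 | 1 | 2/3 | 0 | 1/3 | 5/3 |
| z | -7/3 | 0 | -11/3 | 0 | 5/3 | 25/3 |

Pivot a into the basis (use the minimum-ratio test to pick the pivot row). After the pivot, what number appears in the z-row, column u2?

Ratio test on column a — row 1: (11/3)/(7/3) = 11/7; row 2: (5/3)/(1/3) = 5. Minimum is 11/7 at row 1 (u1 leaves); pivot element 7/3.
Divide row 1 by 7/3; eliminate column a from the other rows.
z-row update in column u2: 5/3 − (-7/3)·(-2/7) = 1.

1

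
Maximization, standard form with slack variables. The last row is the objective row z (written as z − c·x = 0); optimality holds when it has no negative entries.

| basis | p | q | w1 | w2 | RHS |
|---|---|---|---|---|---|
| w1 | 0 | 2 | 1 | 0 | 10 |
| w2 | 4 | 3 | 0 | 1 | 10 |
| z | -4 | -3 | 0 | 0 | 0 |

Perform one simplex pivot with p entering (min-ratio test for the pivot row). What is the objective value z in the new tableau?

Ratio test on column p — row 1: entry 0 ≤ 0; row 2: 10/4 = 5/2. Minimum is 5/2 at row 2 (w2 leaves); pivot element 4.
Pivot on row 2; the z-row RHS becomes 0 − (-4)·(5/2) = 10.

10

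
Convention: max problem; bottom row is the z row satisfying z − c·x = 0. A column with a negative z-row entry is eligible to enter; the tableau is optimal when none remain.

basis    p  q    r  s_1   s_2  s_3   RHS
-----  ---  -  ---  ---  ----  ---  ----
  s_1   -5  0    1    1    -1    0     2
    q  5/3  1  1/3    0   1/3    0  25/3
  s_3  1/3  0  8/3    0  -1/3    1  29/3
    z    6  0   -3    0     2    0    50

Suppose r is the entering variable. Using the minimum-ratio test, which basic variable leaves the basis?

Column r entries and ratios — s_1: 2/1 = 2; q: (25/3)/(1/3) = 25; s_3: (29/3)/(8/3) = 29/8.
Smallest ratio is 2 in the row of s_1, so s_1 leaves.

s_1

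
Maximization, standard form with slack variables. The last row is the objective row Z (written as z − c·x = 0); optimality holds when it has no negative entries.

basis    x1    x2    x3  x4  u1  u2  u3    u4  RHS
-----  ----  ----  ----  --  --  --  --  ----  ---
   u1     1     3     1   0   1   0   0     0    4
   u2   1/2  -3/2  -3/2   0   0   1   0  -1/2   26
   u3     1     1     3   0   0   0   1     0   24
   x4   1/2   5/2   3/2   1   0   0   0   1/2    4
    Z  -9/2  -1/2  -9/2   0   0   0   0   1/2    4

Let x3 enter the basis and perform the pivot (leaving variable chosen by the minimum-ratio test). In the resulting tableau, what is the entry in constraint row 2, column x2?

Ratio test on column x3 — row 1: 4/1 = 4; row 2: entry -3/2 ≤ 0; row 3: 24/3 = 8; row 4: 4/(3/2) = 8/3. Minimum is 8/3 at row 4 (x4 leaves); pivot element 3/2.
Divide row 4 by 3/2; eliminate column x3 from the other rows.
Row 2 update in column x2: -3/2 − (-3/2)·(5/3) = 1.

1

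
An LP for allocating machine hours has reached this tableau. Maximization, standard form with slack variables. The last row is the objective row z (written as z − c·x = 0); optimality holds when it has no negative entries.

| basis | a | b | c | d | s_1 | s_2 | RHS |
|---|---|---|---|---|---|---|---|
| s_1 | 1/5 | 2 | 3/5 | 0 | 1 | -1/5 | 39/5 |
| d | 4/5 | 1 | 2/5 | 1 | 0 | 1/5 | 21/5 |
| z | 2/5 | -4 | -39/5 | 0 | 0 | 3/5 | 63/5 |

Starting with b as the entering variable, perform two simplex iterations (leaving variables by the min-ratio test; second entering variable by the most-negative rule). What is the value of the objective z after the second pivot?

Ratio test on column b — row 1: (39/5)/2 = 39/10; row 2: (21/5)/1 = 21/5. Minimum is 39/10 at row 1 (s_1 leaves); pivot element 2.
Pivot on row 1; the z-row RHS becomes 63/5 − (-4)·(39/10) = 141/5.
Next entering variable (most negative z-row entry -33/5): c.
Ratio test on column c — row 1: (39/10)/(3/10) = 13; row 2: (3/10)/(1/10) = 3. Minimum is 3 at row 2 (d leaves); pivot element 1/10.
After the second pivot the z-row RHS is 141/5 − (-33/5)·3 = 48.

48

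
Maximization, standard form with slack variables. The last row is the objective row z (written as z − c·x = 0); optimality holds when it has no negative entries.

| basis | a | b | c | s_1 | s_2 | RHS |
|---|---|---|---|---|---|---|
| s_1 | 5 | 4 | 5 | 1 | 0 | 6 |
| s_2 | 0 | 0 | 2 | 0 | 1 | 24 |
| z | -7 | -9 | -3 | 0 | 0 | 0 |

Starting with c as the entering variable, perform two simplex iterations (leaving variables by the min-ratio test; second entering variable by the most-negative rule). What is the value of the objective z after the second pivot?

27/2

Ratio test on column c — row 1: 6/5 = 6/5; row 2: 24/2 = 12. Minimum is 6/5 at row 1 (s_1 leaves); pivot element 5.
Pivot on row 1; the z-row RHS becomes 0 − (-3)·(6/5) = 18/5.
Next entering variable (most negative z-row entry -33/5): b.
Ratio test on column b — row 1: (6/5)/(4/5) = 3/2; row 2: entry -8/5 ≤ 0. Minimum is 3/2 at row 1 (c leaves); pivot element 4/5.
After the second pivot the z-row RHS is 18/5 − (-33/5)·(3/2) = 27/2.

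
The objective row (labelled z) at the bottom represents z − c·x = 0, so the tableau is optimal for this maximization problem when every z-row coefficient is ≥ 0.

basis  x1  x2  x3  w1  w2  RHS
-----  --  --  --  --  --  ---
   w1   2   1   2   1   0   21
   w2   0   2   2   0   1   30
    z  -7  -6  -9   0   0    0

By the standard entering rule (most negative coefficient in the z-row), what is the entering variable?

Negative z-row entries: x1: -7, x2: -6, x3: -9.
The most negative is -9 in column x3, so x3 enters.

x3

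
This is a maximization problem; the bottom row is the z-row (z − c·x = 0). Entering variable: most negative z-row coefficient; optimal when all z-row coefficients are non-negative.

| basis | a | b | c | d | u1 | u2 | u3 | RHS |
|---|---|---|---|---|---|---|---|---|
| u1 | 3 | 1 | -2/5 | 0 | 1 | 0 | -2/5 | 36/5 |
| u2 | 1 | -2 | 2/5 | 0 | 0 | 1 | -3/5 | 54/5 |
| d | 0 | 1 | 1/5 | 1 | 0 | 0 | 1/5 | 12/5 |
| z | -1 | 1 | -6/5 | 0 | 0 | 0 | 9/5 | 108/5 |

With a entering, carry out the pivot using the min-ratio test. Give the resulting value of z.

24

Ratio test on column a — row 1: (36/5)/3 = 12/5; row 2: (54/5)/1 = 54/5; row 3: entry 0 ≤ 0. Minimum is 12/5 at row 1 (u1 leaves); pivot element 3.
Pivot on row 1; the z-row RHS becomes 108/5 − (-1)·(12/5) = 24.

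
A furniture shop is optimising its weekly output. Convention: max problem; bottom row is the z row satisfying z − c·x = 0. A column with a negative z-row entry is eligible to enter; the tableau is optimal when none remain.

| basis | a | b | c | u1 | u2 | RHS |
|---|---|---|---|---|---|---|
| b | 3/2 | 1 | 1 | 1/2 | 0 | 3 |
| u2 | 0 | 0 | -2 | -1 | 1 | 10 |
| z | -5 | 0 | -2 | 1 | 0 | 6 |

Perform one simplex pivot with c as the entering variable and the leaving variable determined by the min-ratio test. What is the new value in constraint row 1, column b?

1

Ratio test on column c — row 1: 3/1 = 3; row 2: entry -2 ≤ 0. Minimum is 3 at row 1 (b leaves); pivot element 1.
Divide row 1 by 1; eliminate column c from the other rows.
In the new row 1, the b entry is the old entry divided by the pivot: 1/1 = 1.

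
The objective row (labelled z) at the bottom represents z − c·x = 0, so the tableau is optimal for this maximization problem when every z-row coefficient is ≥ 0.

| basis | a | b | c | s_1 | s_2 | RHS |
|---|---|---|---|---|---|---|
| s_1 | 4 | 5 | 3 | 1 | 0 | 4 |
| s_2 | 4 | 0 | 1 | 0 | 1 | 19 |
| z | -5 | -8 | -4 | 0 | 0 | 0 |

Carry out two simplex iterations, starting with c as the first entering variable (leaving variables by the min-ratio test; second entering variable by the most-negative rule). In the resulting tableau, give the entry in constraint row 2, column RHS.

19

Ratio test on column c — row 1: 4/3 = 4/3; row 2: 19/1 = 19. Minimum is 4/3 at row 1 (s_1 leaves); pivot element 3.
Divide row 1 by 3; eliminate column c from the other rows.
Second iteration: most negative z-row entry is -4/3 in column b, so b enters.
Ratio test on column b — row 1: (4/3)/(5/3) = 4/5; row 2: entry -5/3 ≤ 0. Minimum is 4/5 at row 1 (c leaves); pivot element 5/3.
Divide row 1 by 5/3; eliminate column b from the other rows.
After both pivots, the entry at constraint row 2, column RHS is 19.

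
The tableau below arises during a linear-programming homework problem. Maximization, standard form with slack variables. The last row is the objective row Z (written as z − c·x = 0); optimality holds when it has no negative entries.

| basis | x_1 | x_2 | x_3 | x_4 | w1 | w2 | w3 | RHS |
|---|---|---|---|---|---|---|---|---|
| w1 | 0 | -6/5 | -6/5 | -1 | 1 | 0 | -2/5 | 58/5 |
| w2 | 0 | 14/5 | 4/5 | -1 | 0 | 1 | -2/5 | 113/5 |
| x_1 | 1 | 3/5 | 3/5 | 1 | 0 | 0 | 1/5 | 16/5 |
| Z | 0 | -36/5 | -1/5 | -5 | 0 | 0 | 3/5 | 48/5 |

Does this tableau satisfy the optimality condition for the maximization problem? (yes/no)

no

The Z-row has a negative entry -36/5 in column x_2, so it is not optimal.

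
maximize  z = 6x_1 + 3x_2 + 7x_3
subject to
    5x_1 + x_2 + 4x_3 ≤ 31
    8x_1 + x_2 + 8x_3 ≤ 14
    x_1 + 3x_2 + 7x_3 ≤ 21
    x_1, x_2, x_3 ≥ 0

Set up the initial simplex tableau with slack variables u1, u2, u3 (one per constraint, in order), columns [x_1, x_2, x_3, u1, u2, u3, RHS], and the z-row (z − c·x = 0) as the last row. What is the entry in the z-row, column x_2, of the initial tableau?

-3

The z-row carries the negated objective coefficients: the x_2 entry is -3.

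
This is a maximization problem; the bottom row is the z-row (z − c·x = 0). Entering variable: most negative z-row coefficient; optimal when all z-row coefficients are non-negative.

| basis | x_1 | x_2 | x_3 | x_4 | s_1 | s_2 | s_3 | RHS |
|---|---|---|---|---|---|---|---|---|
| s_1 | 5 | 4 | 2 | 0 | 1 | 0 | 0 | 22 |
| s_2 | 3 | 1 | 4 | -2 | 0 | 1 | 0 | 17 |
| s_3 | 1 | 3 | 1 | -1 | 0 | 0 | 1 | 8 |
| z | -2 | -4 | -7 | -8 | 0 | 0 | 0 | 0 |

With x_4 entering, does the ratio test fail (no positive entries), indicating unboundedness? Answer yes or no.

Every constraint-row entry in column x_4 is ≤ 0, so increasing x_4 is unbounded.

yes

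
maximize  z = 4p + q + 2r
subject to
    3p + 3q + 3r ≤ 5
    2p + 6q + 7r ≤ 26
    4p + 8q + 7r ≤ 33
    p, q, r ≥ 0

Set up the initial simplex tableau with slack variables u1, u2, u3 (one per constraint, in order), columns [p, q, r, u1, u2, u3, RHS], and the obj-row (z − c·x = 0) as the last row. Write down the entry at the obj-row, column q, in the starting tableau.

The obj-row carries the negated objective coefficients: the q entry is -1.

-1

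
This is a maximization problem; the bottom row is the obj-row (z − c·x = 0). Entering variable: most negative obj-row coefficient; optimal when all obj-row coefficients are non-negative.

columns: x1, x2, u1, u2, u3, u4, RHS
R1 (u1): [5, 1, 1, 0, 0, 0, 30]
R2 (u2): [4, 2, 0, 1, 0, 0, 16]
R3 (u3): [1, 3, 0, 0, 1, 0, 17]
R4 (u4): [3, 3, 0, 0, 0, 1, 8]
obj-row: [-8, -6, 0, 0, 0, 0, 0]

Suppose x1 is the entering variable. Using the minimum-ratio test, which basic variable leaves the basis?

Column x1 entries and ratios — u1: 30/5 = 6; u2: 16/4 = 4; u3: 17/1 = 17; u4: 8/3 = 8/3.
Smallest ratio is 8/3 in the row of u4, so u4 leaves.

u4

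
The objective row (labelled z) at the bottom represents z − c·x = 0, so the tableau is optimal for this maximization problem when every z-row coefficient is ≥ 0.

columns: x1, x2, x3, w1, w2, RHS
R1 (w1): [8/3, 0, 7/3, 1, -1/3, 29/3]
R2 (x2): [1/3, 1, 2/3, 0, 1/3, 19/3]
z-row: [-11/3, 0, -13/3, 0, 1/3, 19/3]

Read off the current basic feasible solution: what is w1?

w1 is basic (row 1); its value is the RHS of that row, 29/3.

29/3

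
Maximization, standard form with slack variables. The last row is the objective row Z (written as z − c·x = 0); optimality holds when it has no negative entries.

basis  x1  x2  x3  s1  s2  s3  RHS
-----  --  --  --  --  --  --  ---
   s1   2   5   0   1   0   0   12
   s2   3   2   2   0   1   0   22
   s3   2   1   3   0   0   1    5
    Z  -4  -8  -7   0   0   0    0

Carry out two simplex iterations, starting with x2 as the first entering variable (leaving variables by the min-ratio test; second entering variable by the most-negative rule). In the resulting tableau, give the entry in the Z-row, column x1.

44/15

Ratio test on column x2 — row 1: 12/5 = 12/5; row 2: 22/2 = 11; row 3: 5/1 = 5. Minimum is 12/5 at row 1 (s1 leaves); pivot element 5.
Divide row 1 by 5; eliminate column x2 from the other rows.
Second iteration: most negative Z-row entry is -7 in column x3, so x3 enters.
Ratio test on column x3 — row 1: entry 0 ≤ 0; row 2: (86/5)/2 = 43/5; row 3: (13/5)/3 = 13/15. Minimum is 13/15 at row 3 (s3 leaves); pivot element 3.
Divide row 3 by 3; eliminate column x3 from the other rows.
After both pivots, the entry at the Z-row, column x1 is 44/15.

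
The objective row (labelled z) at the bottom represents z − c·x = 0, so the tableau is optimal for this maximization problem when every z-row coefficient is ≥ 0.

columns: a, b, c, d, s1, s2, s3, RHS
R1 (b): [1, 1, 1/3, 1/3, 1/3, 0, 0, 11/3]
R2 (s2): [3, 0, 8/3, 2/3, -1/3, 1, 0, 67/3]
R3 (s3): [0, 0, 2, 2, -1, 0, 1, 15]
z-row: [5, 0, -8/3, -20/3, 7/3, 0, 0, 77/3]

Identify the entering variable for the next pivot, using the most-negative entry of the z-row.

d

Negative z-row entries: c: -8/3, d: -20/3.
The most negative is -20/3 in column d, so d enters.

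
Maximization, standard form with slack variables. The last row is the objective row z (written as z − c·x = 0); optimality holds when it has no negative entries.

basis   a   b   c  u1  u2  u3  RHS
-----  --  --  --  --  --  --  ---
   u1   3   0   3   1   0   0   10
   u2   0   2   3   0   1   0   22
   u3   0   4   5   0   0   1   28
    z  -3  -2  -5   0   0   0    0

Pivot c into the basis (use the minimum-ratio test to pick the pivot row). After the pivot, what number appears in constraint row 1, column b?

0

Ratio test on column c — row 1: 10/3 = 10/3; row 2: 22/3 = 22/3; row 3: 28/5 = 28/5. Minimum is 10/3 at row 1 (u1 leaves); pivot element 3.
Divide row 1 by 3; eliminate column c from the other rows.
In the new row 1, the b entry is the old entry divided by the pivot: 0/3 = 0.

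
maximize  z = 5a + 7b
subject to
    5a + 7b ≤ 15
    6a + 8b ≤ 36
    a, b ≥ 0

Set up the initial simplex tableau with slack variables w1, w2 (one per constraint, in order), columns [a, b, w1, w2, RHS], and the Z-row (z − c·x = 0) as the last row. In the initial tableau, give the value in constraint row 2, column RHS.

The RHS of constraint 2 is b_2 = 36.

36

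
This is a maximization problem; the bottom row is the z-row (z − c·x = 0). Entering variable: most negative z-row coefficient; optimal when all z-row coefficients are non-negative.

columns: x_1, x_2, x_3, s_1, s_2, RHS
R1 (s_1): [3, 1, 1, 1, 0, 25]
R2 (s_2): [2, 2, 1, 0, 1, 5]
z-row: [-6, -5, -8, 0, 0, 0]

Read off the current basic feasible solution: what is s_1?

s_1 is basic (row 1); its value is the RHS of that row, 25.

25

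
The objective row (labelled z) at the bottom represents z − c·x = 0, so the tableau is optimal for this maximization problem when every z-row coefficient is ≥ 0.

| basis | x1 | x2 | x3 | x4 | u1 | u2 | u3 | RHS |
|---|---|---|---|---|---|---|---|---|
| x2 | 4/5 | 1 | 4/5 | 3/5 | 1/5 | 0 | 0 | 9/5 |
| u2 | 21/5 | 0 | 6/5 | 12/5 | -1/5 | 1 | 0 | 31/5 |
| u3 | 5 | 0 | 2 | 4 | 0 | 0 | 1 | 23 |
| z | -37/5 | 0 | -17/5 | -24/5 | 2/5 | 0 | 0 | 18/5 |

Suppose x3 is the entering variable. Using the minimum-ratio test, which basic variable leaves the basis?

x2

Column x3 entries and ratios — x2: (9/5)/(4/5) = 9/4; u2: (31/5)/(6/5) = 31/6; u3: 23/2 = 23/2.
Smallest ratio is 9/4 in the row of x2, so x2 leaves.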